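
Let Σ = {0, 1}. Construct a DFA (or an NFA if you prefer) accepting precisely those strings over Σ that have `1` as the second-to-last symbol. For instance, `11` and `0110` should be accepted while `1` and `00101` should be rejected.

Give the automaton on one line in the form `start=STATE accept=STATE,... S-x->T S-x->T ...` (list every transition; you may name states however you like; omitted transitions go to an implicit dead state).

start=A accept=F,G A-0->B A-1->C B-0->D B-1->E C-0->F C-1->G D-0->D D-1->E E-0->F E-1->G F-0->D F-1->E G-0->F G-1->G

A DFA must remember the last 2 symbols (since which symbol is second-to-last isn't known until the input ends). Use one state per possible window of the last ≤2 symbols; accept from those whose window starts with `1`.
7 states suffice.
       0  1 
>  A   B  C 
   B   D  E 
   C   F  G 
   D   D  E 
   E   F  G 
 * F   D  E 
 * G   F  G 
(> = start, * = accepting)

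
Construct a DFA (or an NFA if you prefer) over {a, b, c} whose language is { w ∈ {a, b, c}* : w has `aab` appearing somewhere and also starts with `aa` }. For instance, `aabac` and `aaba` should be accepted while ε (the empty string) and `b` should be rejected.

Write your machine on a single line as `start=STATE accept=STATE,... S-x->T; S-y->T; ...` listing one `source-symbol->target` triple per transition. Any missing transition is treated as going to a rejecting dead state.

start=q0; accept=q4; q0-a->q1; q0-b->q2; q0-c->q2; q1-a->q3; q1-b->q2; q1-c->q2; q2-a->q2; q2-b->q2; q2-c->q2; q3-a->q3; q3-b->q4; q3-c->q5; q4-a->q4; q4-b->q4; q4-c->q4; q5-a->q6; q5-b->q5; q5-c->q5; q6-a->q3; q6-b->q5; q6-c->q5

Handle the two conditions separately and then intersect. The first has 4 states tracking whether and how much of `aab` has been seen; the second has 4 states tracking whether the input so far still matches the prefix `aa`. A product state is a pair (one from each), accepting exactly when both do. Equivalent product states are then merged.
A 7-state machine:
        a   b   c  
>  q0   q1  q2  q2 
   q1   q3  q2  q2 
   q2   q2  q2  q2 
   q3   q3  q4  q5 
 * q4   q4  q4  q4 
   q5   q6  q5  q5 
   q6   q3  q5  q5 
(> = start, * = accepting)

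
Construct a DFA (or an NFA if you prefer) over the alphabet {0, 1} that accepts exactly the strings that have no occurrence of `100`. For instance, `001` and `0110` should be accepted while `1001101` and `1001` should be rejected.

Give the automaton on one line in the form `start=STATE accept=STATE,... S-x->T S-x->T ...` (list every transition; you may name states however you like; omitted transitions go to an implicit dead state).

start=s0 accept=s0,s1,s2 s0-0->s0 s0-1->s1 s1-0->s2 s1-1->s1 s2-0->s3 s2-1->s1 s3-0->s3 s3-1->s3

This is the complement of 'contains `100`'. Use the same substring-matching states — s0 through s3 holding how much of `100` has just been matched — but flip the accepting set: everything except the trap s3 accepts.
4 states suffice.
        0   1  
>* s0   s0  s1 
 * s1   s2  s1 
 * s2   s3  s1 
   s3   s3  s3 
(> = start, * = accepting)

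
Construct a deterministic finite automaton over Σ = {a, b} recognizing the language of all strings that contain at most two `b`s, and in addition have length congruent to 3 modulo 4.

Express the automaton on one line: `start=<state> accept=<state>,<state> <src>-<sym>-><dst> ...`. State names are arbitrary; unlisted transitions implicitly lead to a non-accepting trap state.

Build one automaton per condition and run them in lockstep. One (4 states) tracks the count of `b`s, saturating at 3; the other (4 states) tracks the input length modulo 4. Each combined state is a pair, one component from each; accept when both components accept. Equivalent product states are then merged.
13 states suffice.
          a    b  
>  q0     q1   q2 
   q1     q3   q4 
   q2     q4   q5 
   q3     q6   q7 
   q4     q7   q8 
   q5     q8   q9 
 * q6     q0  q10 
 * q7    q10  q11 
 * q8    q11   q9 
   q9     q9   q9 
   q10    q2  q12 
   q11   q12   q9 
   q12    q5   q9 
(> = start, * = accepting)

start=q0 accept=q6,q7,q8 q0-a->q1 q0-b->q2 q1-a->q3 q1-b->q4 q2-a->q4 q2-b->q5 q3-a->q6 q3-b->q7 q4-a->q7 q4-b->q8 q5-a->q8 q5-b->q9 q6-a->q0 q6-b->q10 q7-a->q10 q7-b->q11 q8-a->q11 q8-b->q9 q9-a->q9 q9-b->q9 q10-a->q2 q10-b->q12 q11-a->q12 q11-b->q9 q12-a->q5 q12-b->q9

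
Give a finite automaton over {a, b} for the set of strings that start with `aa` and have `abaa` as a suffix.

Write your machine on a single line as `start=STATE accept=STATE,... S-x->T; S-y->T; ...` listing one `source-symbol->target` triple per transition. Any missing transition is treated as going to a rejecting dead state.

Handle the two conditions separately and then intersect. One (4 states) tracks whether the input so far still matches the prefix `aa`; the other (5 states) tracks how much of the suffix `abaa` has currently been matched. Each combined state is a pair, one component from each; accept when both components accept.
12 states suffice.
          a    b  
>  s0     s1   s2 
   s1     s3   s4 
   s2     s5   s2 
   s3     s3   s6 
   s4     s7   s2 
   s5     s5   s4 
   s6     s8   s9 
   s7    s10   s4 
   s8    s11   s6 
   s9     s3   s9 
   s10    s5   s4 
 * s11    s3   s6 
(> = start, * = accepting)

start=s0; accept=s11; s0-a->s1; s0-b->s2; s1-a->s3; s1-b->s4; s2-a->s5; s2-b->s2; s3-a->s3; s3-b->s6; s4-a->s7; s4-b->s2; s5-a->s5; s5-b->s4; s6-a->s8; s6-b->s9; s7-a->s10; s7-b->s4; s8-a->s11; s8-b->s6; s9-a->s3; s9-b->s9; s10-a->s5; s10-b->s4; s11-a->s3; s11-b->s6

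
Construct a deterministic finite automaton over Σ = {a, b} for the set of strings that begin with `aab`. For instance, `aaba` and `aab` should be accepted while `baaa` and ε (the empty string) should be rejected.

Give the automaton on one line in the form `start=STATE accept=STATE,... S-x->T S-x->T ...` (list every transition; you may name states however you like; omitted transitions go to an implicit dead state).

start=S0 accept=S3 S0-a->S1 S0-b->S4 S1-a->S2 S1-b->S4 S2-a->S4 S2-b->S3 S3-a->S3 S3-b->S3 S4-a->S4 S4-b->S4

Check the first 3 symbols one by one: S0 through S2 record how many have matched `aab` so far; any wrong symbol goes to the dead state S4. After all 3 match we enter the accepting sink S3.
With 5 states:
        a   b  
>  S0   S1  S4 
   S1   S2  S4 
   S2   S4  S3 
 * S3   S3  S3 
   S4   S4  S4 
(> = start, * = accepting)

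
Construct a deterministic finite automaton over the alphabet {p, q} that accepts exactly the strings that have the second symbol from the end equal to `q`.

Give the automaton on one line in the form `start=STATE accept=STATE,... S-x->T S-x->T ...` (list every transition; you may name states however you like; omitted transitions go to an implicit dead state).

start=A accept=F,G A-p->B A-q->C B-p->D B-q->E C-p->F C-q->G D-p->D D-q->E E-p->F E-q->G F-p->D F-q->E G-p->F G-q->G

A DFA must remember the last 2 symbols (since which symbol is second-to-last isn't known until the input ends). Use one state per possible window of the last ≤2 symbols; accept from those whose window starts with `q`.
A 7-state machine:
       p  q 
>  A   B  C 
   B   D  E 
   C   F  G 
   D   D  E 
   E   F  G 
 * F   D  E 
 * G   F  G 
(> = start, * = accepting)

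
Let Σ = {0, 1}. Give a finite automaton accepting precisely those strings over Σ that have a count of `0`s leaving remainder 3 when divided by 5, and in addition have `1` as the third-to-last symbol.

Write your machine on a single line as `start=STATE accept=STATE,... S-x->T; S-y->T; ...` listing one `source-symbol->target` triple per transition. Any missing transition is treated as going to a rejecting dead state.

Run two small machines in parallel and take their product. The first has 5 states tracking the count of `0`s modulo 5; the second has 15 states tracking the last 3 symbols read. A product state is a pair (one from each), accepting exactly when both do. Equivalent product states are then merged.
16 states suffice.
          0    1  
>  s0     s1   s0 
   s1     s2   s3 
   s2     s4   s5 
   s3     s6   s3 
   s4     s7   s8 
   s5     s9  s10 
   s6    s11   s5 
   s7     s0   s7 
   s8     s7  s12 
   s9     s7  s13 
   s10   s14  s10 
 * s11    s7   s8 
   s12    s7  s15 
 * s13    s7  s12 
 * s14    s7  s13 
 * s15    s7  s15 
(> = start, * = accepting)

start=s0; accept=s11,s13,s14,s15; s0-0->s1; s0-1->s0; s1-0->s2; s1-1->s3; s2-0->s4; s2-1->s5; s3-0->s6; s3-1->s3; s4-0->s7; s4-1->s8; s5-0->s9; s5-1->s10; s6-0->s11; s6-1->s5; s7-0->s0; s7-1->s7; s8-0->s7; s8-1->s12; s9-0->s7; s9-1->s13; s10-0->s14; s10-1->s10; s11-0->s7; s11-1->s8; s12-0->s7; s12-1->s15; s13-0->s7; s13-1->s12; s14-0->s7; s14-1->s13; s15-0->s7; s15-1->s15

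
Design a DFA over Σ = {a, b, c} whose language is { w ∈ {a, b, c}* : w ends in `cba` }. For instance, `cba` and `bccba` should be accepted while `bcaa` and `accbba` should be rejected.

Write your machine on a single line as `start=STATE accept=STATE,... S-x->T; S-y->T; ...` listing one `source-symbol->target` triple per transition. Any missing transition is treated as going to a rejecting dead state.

start=q0; accept=q3; q0-a->q0; q0-b->q0; q0-c->q1; q1-a->q0; q1-b->q2; q1-c->q1; q2-a->q3; q2-b->q0; q2-c->q1; q3-a->q0; q3-b->q0; q3-c->q1

Remember how much of `cba` the current input suffix matches. State q0 means no match yet; q1 means the last symbol is `c`; q2 means the last 2 symbols are `cb`; q3 means the last 3 symbols are `cba`. Only q3 accepts. On a mismatch, fall back to the longest proper suffix that is still a prefix of `cba`.
With 4 states:
        a   b   c  
>  q0   q0  q0  q1 
   q1   q0  q2  q1 
   q2   q3  q0  q1 
 * q3   q0  q0  q1 
(> = start, * = accepting)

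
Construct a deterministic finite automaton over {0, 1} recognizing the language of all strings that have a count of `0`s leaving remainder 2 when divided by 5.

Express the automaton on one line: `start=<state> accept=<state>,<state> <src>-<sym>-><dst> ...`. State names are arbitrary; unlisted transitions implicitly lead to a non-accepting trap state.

start=s0 accept=s2 s0-0->s1 s0-1->s0 s1-0->s2 s1-1->s1 s2-0->s3 s2-1->s2 s3-0->s4 s3-1->s3 s4-0->s0 s4-1->s4

The only thing that matters is how many `0`s have appeared, reduced mod 5. Use one state per residue: s0 for 0, …, s4 for 4. Reading `0` moves to the next residue; anything else stays put. s2 is accepting.
With 5 states:
        0   1  
>  s0   s1  s0 
   s1   s2  s1 
 * s2   s3  s2 
   s3   s4  s3 
   s4   s0  s4 
(> = start, * = accepting)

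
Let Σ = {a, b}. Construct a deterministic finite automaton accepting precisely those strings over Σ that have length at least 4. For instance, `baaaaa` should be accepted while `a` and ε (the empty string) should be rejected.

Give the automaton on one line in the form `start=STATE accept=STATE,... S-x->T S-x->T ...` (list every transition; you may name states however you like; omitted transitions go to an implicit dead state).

We only need to distinguish lengths 0, 1, …, 4, and '>4'. Chain S0 → S1 → S2 → S3 → S4 → S5 on every symbol, with S5 looping. Accepting states: {S4, S5}.
With 6 states:
        a   b  
>  S0   S1  S1 
   S1   S2  S2 
   S2   S3  S3 
   S3   S4  S4 
 * S4   S5  S5 
 * S5   S5  S5 
(> = start, * = accepting)

start=S0 accept=S4,S5 S0-a->S1 S0-b->S1 S1-a->S2 S1-b->S2 S2-a->S3 S2-b->S3 S3-a->S4 S3-b->S4 S4-a->S5 S4-b->S5 S5-a->S5 S5-b->S5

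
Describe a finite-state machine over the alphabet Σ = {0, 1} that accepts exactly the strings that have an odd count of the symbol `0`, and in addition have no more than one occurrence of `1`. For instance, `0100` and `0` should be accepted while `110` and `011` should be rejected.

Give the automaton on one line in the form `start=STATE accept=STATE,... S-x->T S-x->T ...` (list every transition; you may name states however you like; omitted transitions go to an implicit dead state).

Handle the two conditions separately and then intersect. One (2 states) tracks the count of `0`s modulo 2; the other (3 states) tracks the count of `1`s, saturating at 2. Each combined state is a pair, one component from each; accept when both components accept.
6 states suffice.
       0  1 
>  A   B  C 
 * B   A  D 
   C   D  E 
 * D   C  F 
   E   F  E 
   F   E  F 
(> = start, * = accepting)

start=A accept=B,D A-0->B A-1->C B-0->A B-1->D C-0->D C-1->E D-0->C D-1->F E-0->F E-1->E F-0->E F-1->F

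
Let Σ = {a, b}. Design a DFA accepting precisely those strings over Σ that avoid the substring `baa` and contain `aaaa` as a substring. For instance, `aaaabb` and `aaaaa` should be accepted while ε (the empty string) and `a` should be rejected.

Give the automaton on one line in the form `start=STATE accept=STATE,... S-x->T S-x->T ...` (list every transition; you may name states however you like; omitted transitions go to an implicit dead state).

start=S0 accept=S7,S10,S13 S0-a->S1 S0-b->S2 S1-a->S3 S1-b->S2 S2-a->S4 S2-b->S2 S3-a->S5 S3-b->S2 S4-a->S6 S4-b->S2 S5-a->S7 S5-b->S2 S6-a->S8 S6-b->S9 S7-a->S7 S7-b->S10 S8-a->S11 S8-b->S9 S9-a->S12 S9-b->S9 S10-a->S13 S10-b->S10 S11-a->S11 S11-b->S11 S12-a->S6 S12-b->S9 S13-a->S11 S13-b->S10

Handle the two conditions separately and then intersect. One (4 states) tracks partial matches of the forbidden pattern `baa`; the other (5 states) tracks whether and how much of `aaaa` has been seen. Each combined state is a pair, one component from each; accept when both components accept.
          a    b  
>  S0     S1   S2 
   S1     S3   S2 
   S2     S4   S2 
   S3     S5   S2 
   S4     S6   S2 
   S5     S7   S2 
   S6     S8   S9 
 * S7     S7  S10 
   S8    S11   S9 
   S9    S12   S9 
 * S10   S13  S10 
   S11   S11  S11 
   S12    S6   S9 
 * S13   S11  S10 
(> = start, * = accepting)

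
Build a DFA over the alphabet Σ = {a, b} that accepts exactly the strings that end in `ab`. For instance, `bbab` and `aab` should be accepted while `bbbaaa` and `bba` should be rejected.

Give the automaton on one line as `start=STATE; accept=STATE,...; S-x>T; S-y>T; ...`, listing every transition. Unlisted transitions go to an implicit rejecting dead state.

start=q0; accept=q2; q0-a>q1; q0-b>q0; q1-a>q1; q1-b>q2; q2-a>q1; q2-b>q0

Let each state record the length of the longest suffix of the input read so far that is also a prefix of `ab`. q1 means the last symbol is `a`; q2 means the last 2 symbols are `ab`. Accept only at q2, where the string currently ends in `ab`.
        a   b  
>  q0   q1  q0 
   q1   q1  q2 
 * q2   q1  q0 
(> = start, * = accepting)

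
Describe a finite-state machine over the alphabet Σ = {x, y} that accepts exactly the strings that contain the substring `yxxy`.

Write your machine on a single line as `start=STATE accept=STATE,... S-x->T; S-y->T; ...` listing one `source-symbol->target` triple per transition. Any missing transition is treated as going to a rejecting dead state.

start=A; accept=E; A-x->A; A-y->B; B-x->C; B-y->B; C-x->D; C-y->B; D-x->A; D-y->E; E-x->E; E-y->E

Track how much of `yxxy` has been matched so far: state A is no progress, E is the absorbing accept state reached once `yxxy` has occurred. Intermediate states record partial matches; on a mismatch, fall back to the longest reusable overlap.
A 5-state machine:
       x  y 
>  A   A  B 
   B   C  B 
   C   D  B 
   D   A  E 
 * E   E  E 
(> = start, * = accepting)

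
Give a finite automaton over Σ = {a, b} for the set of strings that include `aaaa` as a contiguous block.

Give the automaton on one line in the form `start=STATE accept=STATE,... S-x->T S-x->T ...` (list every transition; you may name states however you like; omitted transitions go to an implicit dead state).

Track how much of `aaaa` has been matched so far: state q0 is no progress, q4 is the absorbing accept state reached once `aaaa` has occurred. Intermediate states record partial matches; on a mismatch, fall back to the longest reusable overlap.
5 states suffice.
        a   b  
>  q0   q1  q0 
   q1   q2  q0 
   q2   q3  q0 
   q3   q4  q0 
 * q4   q4  q4 
(> = start, * = accepting)

start=q0 accept=q4 q0-a->q1 q0-b->q0 q1-a->q2 q1-b->q0 q2-a->q3 q2-b->q0 q3-a->q4 q3-b->q0 q4-a->q4 q4-b->q4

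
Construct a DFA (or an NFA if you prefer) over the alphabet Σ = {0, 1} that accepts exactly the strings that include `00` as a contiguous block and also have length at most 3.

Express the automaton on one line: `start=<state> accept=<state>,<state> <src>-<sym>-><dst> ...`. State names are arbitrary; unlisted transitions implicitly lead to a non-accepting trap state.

Handle the two conditions separately and then intersect. One (3 states) tracks whether and how much of `00` has been seen; the other (5 states) tracks the input length, saturating at 4. Each combined state is a pair, one component from each; accept when both components accept. Equivalent product states are then merged.
A 7-state machine:
        0   1  
>  q0   q1  q2 
   q1   q3  q4 
   q2   q5  q4 
 * q3   q6  q6 
   q4   q4  q4 
   q5   q6  q4 
 * q6   q4  q4 
(> = start, * = accepting)

start=q0 accept=q3,q6 q0-0->q1 q0-1->q2 q1-0->q3 q1-1->q4 q2-0->q5 q2-1->q4 q3-0->q6 q3-1->q6 q4-0->q4 q4-1->q4 q5-0->q6 q5-1->q4 q6-0->q4 q6-1->q4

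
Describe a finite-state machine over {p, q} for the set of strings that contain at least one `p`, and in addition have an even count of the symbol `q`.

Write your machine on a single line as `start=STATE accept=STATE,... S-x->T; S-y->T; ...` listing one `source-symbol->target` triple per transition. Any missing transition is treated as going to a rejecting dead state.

Run two small machines in parallel and take their product. The first has 3 states tracking the count of `p`s, saturating at 2; the second has 2 states tracking the count of `q`s modulo 2. A product state is a pair (one from each), accepting exactly when both do. After merging equivalent states the machine shrinks.
With 4 states:
        p   q  
>  s0   s1  s2 
 * s1   s1  s3 
   s2   s3  s0 
   s3   s3  s1 
(> = start, * = accepting)

start=s0; accept=s1; s0-p->s1; s0-q->s2; s1-p->s1; s1-q->s3; s2-p->s3; s2-q->s0; s3-p->s3; s3-q->s1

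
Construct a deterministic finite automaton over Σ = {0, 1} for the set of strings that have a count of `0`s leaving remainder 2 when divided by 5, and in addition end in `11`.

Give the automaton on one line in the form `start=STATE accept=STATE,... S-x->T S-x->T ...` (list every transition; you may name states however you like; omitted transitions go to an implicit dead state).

start=S0 accept=S11 S0-0->S1 S0-1->S2 S1-0->S3 S1-1->S4 S2-0->S1 S2-1->S5 S3-0->S6 S3-1->S7 S4-0->S3 S4-1->S8 S5-0->S1 S5-1->S5 S6-0->S9 S6-1->S10 S7-0->S6 S7-1->S11 S8-0->S3 S8-1->S8 S9-0->S0 S9-1->S12 S10-0->S9 S10-1->S13 S11-0->S6 S11-1->S11 S12-0->S0 S12-1->S14 S13-0->S9 S13-1->S13 S14-0->S0 S14-1->S14

Build one automaton per condition and run them in lockstep. One (5 states) tracks the count of `0`s modulo 5; the other (3 states) tracks how much of the suffix `11` has currently been matched. Each combined state is a pair, one component from each; accept when both components accept.
With 15 states:
          0    1  
>  S0     S1   S2 
   S1     S3   S4 
   S2     S1   S5 
   S3     S6   S7 
   S4     S3   S8 
   S5     S1   S5 
   S6     S9  S10 
   S7     S6  S11 
   S8     S3   S8 
   S9     S0  S12 
   S10    S9  S13 
 * S11    S6  S11 
   S12    S0  S14 
   S13    S9  S13 
   S14    S0  S14 
(> = start, * = accepting)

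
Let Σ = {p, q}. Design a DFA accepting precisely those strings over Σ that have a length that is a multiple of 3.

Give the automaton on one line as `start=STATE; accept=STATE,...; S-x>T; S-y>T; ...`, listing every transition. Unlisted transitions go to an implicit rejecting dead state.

start=s0; accept=s0; s0-p>s1; s0-q>s1; s1-p>s2; s1-q>s2; s2-p>s0; s2-q>s0

Only the length mod 3 matters, so use a 3-cycle: from any state, every input symbol moves to the next state, wrapping s2 back to s0. Mark s0 accepting.
3 states suffice.
        p   q  
>* s0   s1  s1 
   s1   s2  s2 
   s2   s0  s0 
(> = start, * = accepting)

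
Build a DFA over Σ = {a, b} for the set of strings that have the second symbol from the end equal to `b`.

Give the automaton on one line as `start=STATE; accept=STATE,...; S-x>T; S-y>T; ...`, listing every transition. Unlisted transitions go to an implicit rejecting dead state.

start=s0; accept=s5,s6; s0-a>s1; s0-b>s2; s1-a>s3; s1-b>s4; s2-a>s5; s2-b>s6; s3-a>s3; s3-b>s4; s4-a>s5; s4-b>s6; s5-a>s3; s5-b>s4; s6-a>s5; s6-b>s6

A DFA must remember the last 2 symbols (since which symbol is second-to-last isn't known until the input ends). Use one state per possible window of the last ≤2 symbols; accept from those whose window starts with `b`.
        a   b  
>  s0   s1  s2 
   s1   s3  s4 
   s2   s5  s6 
   s3   s3  s4 
   s4   s5  s6 
 * s5   s3  s4 
 * s6   s5  s6 
(> = start, * = accepting)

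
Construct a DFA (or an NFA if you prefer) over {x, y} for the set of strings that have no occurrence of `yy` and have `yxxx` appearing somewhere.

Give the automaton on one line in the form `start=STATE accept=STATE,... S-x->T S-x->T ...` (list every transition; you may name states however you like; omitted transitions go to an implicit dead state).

Run two small machines in parallel and take their product. One (3 states) tracks partial matches of the forbidden pattern `yy`; the other (5 states) tracks whether and how much of `yxxx` has been seen. Each combined state is a pair, one component from each; accept when both components accept.
10 states suffice.
        x   y  
>  S0   S0  S1 
   S1   S2  S3 
   S2   S4  S1 
   S3   S5  S3 
   S4   S6  S1 
   S5   S7  S3 
 * S6   S6  S8 
   S7   S9  S3 
 * S8   S6  S9 
   S9   S9  S9 
(> = start, * = accepting)

start=S0 accept=S6,S8 S0-x->S0 S0-y->S1 S1-x->S2 S1-y->S3 S2-x->S4 S2-y->S1 S3-x->S5 S3-y->S3 S4-x->S6 S4-y->S1 S5-x->S7 S5-y->S3 S6-x->S6 S6-y->S8 S7-x->S9 S7-y->S3 S8-x->S6 S8-y->S9 S9-x->S9 S9-y->S9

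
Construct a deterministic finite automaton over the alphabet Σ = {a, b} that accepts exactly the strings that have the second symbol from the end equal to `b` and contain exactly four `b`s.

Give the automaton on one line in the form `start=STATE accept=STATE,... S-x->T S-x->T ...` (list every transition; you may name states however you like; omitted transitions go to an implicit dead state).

start=s0 accept=s5,s7 s0-a->s0 s0-b->s1 s1-a->s1 s1-b->s2 s2-a->s2 s2-b->s3 s3-a->s4 s3-b->s5 s4-a->s4 s4-b->s6 s5-a->s7 s5-b->s8 s6-a->s7 s6-b->s8 s7-a->s8 s7-b->s8 s8-a->s8 s8-b->s8

Handle the two conditions separately and then intersect. One (7 states) tracks the last 2 symbols read; the other (6 states) tracks the count of `b`s, saturating at 5. Each combined state is a pair, one component from each; accept when both components accept. After merging equivalent states the machine shrinks.
        a   b  
>  s0   s0  s1 
   s1   s1  s2 
   s2   s2  s3 
   s3   s4  s5 
   s4   s4  s6 
 * s5   s7  s8 
   s6   s7  s8 
 * s7   s8  s8 
   s8   s8  s8 
(> = start, * = accepting)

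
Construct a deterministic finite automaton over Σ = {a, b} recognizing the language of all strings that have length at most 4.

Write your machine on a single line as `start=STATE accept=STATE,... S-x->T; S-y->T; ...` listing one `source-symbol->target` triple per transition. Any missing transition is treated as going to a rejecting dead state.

start=q0; accept=q0,q1,q2,q3,q4; q0-a->q1; q0-b->q1; q1-a->q2; q1-b->q2; q2-a->q3; q2-b->q3; q3-a->q4; q3-b->q4; q4-a->q5; q4-b->q5; q5-a->q5; q5-b->q5

Count input length up to 5: every symbol moves from q0 toward q5, which means 'more than 4' and absorbs. Accept from {q0, q1, q2, q3, q4}.
A 6-state machine:
        a   b  
>* q0   q1  q1 
 * q1   q2  q2 
 * q2   q3  q3 
 * q3   q4  q4 
 * q4   q5  q5 
   q5   q5  q5 
(> = start, * = accepting)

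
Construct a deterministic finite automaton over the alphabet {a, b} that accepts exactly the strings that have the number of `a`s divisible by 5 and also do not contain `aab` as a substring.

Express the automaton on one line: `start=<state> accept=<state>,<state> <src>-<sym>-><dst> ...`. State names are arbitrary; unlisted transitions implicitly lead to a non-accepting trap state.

start=s0 accept=s0,s9,s15 s0-a->s1 s0-b->s0 s1-a->s2 s1-b->s3 s2-a->s4 s2-b->s5 s3-a->s6 s3-b->s3 s4-a->s7 s4-b->s5 s5-a->s5 s5-b->s5 s6-a->s4 s6-b->s8 s7-a->s9 s7-b->s5 s8-a->s10 s8-b->s8 s9-a->s11 s9-b->s5 s10-a->s7 s10-b->s12 s11-a->s2 s11-b->s5 s12-a->s13 s12-b->s12 s13-a->s9 s13-b->s14 s14-a->s15 s14-b->s14 s15-a->s11 s15-b->s0

Build one automaton per condition and run them in lockstep. One (5 states) tracks the count of `a`s modulo 5; the other (4 states) tracks partial matches of the forbidden pattern `aab`. Each combined state is a pair, one component from each; accept when both components accept. After merging equivalent states the machine shrinks.
16 states suffice.
          a    b  
>* s0     s1   s0 
   s1     s2   s3 
   s2     s4   s5 
   s3     s6   s3 
   s4     s7   s5 
   s5     s5   s5 
   s6     s4   s8 
   s7     s9   s5 
   s8    s10   s8 
 * s9    s11   s5 
   s10    s7  s12 
   s11    s2   s5 
   s12   s13  s12 
   s13    s9  s14 
   s14   s15  s14 
 * s15   s11   s0 
(> = start, * = accepting)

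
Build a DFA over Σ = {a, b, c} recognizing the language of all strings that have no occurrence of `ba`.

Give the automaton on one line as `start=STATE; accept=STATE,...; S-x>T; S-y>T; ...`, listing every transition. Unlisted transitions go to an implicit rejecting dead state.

This is the complement of 'contains `ba`'. Use the same substring-matching states — S0 through S2 holding how much of `ba` has just been matched — but flip the accepting set: everything except the trap S2 accepts.
        a   b   c  
>* S0   S0  S1  S0 
 * S1   S2  S1  S0 
   S2   S2  S2  S2 
(> = start, * = accepting)

start=S0; accept=S0,S1; S0-a>S0; S0-b>S1; S0-c>S0; S1-a>S2; S1-b>S1; S1-c>S0; S2-a>S2; S2-b>S2; S2-c>S2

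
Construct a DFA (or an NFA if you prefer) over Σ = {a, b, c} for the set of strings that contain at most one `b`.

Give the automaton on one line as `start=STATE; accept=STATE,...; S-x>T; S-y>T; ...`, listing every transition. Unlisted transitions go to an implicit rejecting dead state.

start=s0; accept=s0,s1; s0-a>s0; s0-b>s1; s0-c>s0; s1-a>s1; s1-b>s2; s1-c>s1; s2-a>s2; s2-b>s2; s2-c>s2

Count `b`s, saturating at 2: state s0 means no `b` yet, s1 means one `b` seen, s2 means more than one. Each `b` increments (capped at s2); other symbols loop. Accept from {s0, s1}.
A 3-state machine:
        a   b   c  
>* s0   s0  s1  s0 
 * s1   s1  s2  s1 
   s2   s2  s2  s2 
(> = start, * = accepting)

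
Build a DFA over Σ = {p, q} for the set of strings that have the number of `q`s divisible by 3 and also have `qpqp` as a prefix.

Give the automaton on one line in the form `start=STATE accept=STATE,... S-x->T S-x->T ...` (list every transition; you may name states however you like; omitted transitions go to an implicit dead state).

start=s0 accept=s6 s0-p->s1 s0-q->s2 s1-p->s1 s1-q->s1 s2-p->s3 s2-q->s1 s3-p->s1 s3-q->s4 s4-p->s5 s4-q->s1 s5-p->s5 s5-q->s6 s6-p->s6 s6-q->s7 s7-p->s7 s7-q->s5

Build one automaton per condition and run them in lockstep. One (3 states) tracks the count of `q`s modulo 3; the other (6 states) tracks whether the input so far still matches the prefix `qpqp`. Each combined state is a pair, one component from each; accept when both components accept. Minimizing collapses redundant product states.
An 8-state machine:
        p   q  
>  s0   s1  s2 
   s1   s1  s1 
   s2   s3  s1 
   s3   s1  s4 
   s4   s5  s1 
   s5   s5  s6 
 * s6   s6  s7 
   s7   s7  s5 
(> = start, * = accepting)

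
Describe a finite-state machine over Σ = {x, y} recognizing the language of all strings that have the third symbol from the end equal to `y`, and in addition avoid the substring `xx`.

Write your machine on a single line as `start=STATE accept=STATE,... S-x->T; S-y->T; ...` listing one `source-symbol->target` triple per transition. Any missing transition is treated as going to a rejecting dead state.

Build one automaton per condition and run them in lockstep. One (15 states) tracks the last 3 symbols read; the other (3 states) tracks partial matches of the forbidden pattern `xx`. Each combined state is a pair, one component from each; accept when both components accept.
20 states suffice.
          x    y  
>  s0     s1   s2 
   s1     s3   s4 
   s2     s5   s6 
   s3     s7   s8 
   s4     s9  s10 
   s5    s11  s12 
   s6    s13  s14 
   s7     s7   s8 
   s8    s15  s16 
   s9    s11  s12 
   s10   s13  s14 
   s11    s7   s8 
 * s12    s9  s10 
 * s13   s11  s12 
 * s14   s13  s14 
   s15   s11  s17 
   s16   s18  s19 
   s17   s15  s16 
   s18   s11  s17 
   s19   s18  s19 
(> = start, * = accepting)

start=s0; accept=s12,s13,s14; s0-x->s1; s0-y->s2; s1-x->s3; s1-y->s4; s2-x->s5; s2-y->s6; s3-x->s7; s3-y->s8; s4-x->s9; s4-y->s10; s5-x->s11; s5-y->s12; s6-x->s13; s6-y->s14; s7-x->s7; s7-y->s8; s8-x->s15; s8-y->s16; s9-x->s11; s9-y->s12; s10-x->s13; s10-y->s14; s11-x->s7; s11-y->s8; s12-x->s9; s12-y->s10; s13-x->s11; s13-y->s12; s14-x->s13; s14-y->s14; s15-x->s11; s15-y->s17; s16-x->s18; s16-y->s19; s17-x->s15; s17-y->s16; s18-x->s11; s18-y->s17; s19-x->s18; s19-y->s19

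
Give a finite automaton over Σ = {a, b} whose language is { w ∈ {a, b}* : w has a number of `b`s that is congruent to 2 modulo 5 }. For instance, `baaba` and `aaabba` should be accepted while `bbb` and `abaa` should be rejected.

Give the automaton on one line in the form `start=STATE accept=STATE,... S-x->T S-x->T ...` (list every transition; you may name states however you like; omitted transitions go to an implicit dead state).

The only thing that matters is how many `b`s have appeared, reduced mod 5. Use one state per residue: q0 for 0, …, q4 for 4. Reading `b` moves to the next residue; anything else stays put. q2 is accepting.
With 5 states:
        a   b  
>  q0   q0  q1 
   q1   q1  q2 
 * q2   q2  q3 
   q3   q3  q4 
   q4   q4  q0 
(> = start, * = accepting)

start=q0 accept=q2 q0-a->q0 q0-b->q1 q1-a->q1 q1-b->q2 q2-a->q2 q2-b->q3 q3-a->q3 q3-b->q4 q4-a->q4 q4-b->q0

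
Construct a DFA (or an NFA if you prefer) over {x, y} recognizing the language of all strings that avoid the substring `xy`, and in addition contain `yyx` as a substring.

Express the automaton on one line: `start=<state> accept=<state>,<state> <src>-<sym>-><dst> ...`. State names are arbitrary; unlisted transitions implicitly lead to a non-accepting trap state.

Run two small machines in parallel and take their product. The first has 3 states tracking partial matches of the forbidden pattern `xy`; the second has 4 states tracking whether and how much of `yyx` has been seen. A product state is a pair (one from each), accepting exactly when both do.
        x   y  
>  q0   q1  q2 
   q1   q1  q3 
   q2   q1  q4 
   q3   q5  q6 
   q4   q7  q4 
   q5   q5  q3 
   q6   q8  q6 
 * q7   q7  q8 
   q8   q8  q8 
(> = start, * = accepting)

start=q0 accept=q7 q0-x->q1 q0-y->q2 q1-x->q1 q1-y->q3 q2-x->q1 q2-y->q4 q3-x->q5 q3-y->q6 q4-x->q7 q4-y->q4 q5-x->q5 q5-y->q3 q6-x->q8 q6-y->q6 q7-x->q7 q7-y->q8 q8-x->q8 q8-y->q8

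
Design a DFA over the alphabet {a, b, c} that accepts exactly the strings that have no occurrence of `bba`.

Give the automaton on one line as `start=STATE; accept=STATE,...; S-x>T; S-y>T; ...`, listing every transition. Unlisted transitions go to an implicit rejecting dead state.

start=q0; accept=q0,q1,q2; q0-a>q0; q0-b>q1; q0-c>q0; q1-a>q0; q1-b>q2; q1-c>q0; q2-a>q3; q2-b>q2; q2-c>q0; q3-a>q3; q3-b>q3; q3-c>q3

Track partial matches of the forbidden pattern `bba`. State q3 is a dead state reached once `bba` has occurred; every other state accepts. q0 means no part of `bba` is currently matched.
With 4 states:
        a   b   c  
>* q0   q0  q1  q0 
 * q1   q0  q2  q0 
 * q2   q3  q2  q0 
   q3   q3  q3  q3 
(> = start, * = accepting)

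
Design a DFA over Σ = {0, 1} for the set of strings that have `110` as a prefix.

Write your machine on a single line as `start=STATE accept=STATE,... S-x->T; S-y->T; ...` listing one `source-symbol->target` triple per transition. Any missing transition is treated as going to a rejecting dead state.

start=s0; accept=s3; s0-0->s4; s0-1->s1; s1-0->s4; s1-1->s2; s2-0->s3; s2-1->s4; s3-0->s3; s3-1->s3; s4-0->s4; s4-1->s4

Check the first 3 symbols one by one: s0 through s2 record how many have matched `110` so far; any wrong symbol goes to the dead state s4. After all 3 match we enter the accepting sink s3.
        0   1  
>  s0   s4  s1 
   s1   s4  s2 
   s2   s3  s4 
 * s3   s3  s3 
   s4   s4  s4 
(> = start, * = accepting)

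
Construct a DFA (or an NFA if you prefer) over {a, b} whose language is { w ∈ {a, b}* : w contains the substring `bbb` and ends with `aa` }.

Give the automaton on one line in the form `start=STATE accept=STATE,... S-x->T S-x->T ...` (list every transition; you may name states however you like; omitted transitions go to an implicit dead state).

Build one automaton per condition and run them in lockstep. The first has 4 states tracking whether and how much of `bbb` has been seen; the second has 3 states tracking how much of the suffix `aa` has currently been matched. A product state is a pair (one from each), accepting exactly when both do. After merging equivalent states the machine shrinks.
A 6-state machine:
        a   b  
>  q0   q0  q1 
   q1   q0  q2 
   q2   q0  q3 
   q3   q4  q3 
   q4   q5  q3 
 * q5   q5  q3 
(> = start, * = accepting)

start=q0 accept=q5 q0-a->q0 q0-b->q1 q1-a->q0 q1-b->q2 q2-a->q0 q2-b->q3 q3-a->q4 q3-b->q3 q4-a->q5 q4-b->q3 q5-a->q5 q5-b->q3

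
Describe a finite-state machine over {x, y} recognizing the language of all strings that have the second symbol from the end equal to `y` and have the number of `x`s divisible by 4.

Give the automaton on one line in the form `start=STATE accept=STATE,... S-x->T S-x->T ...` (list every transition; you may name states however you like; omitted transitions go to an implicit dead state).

Handle the two conditions separately and then intersect. One (7 states) tracks the last 2 symbols read; the other (4 states) tracks the count of `x`s modulo 4. Each combined state is a pair, one component from each; accept when both components accept. Minimizing collapses redundant product states.
        x   y  
>  q0   q1  q2 
   q1   q3  q1 
   q2   q1  q4 
   q3   q5  q3 
 * q4   q1  q4 
   q5   q0  q6 
   q6   q7  q6 
 * q7   q1  q2 
(> = start, * = accepting)

start=q0 accept=q4,q7 q0-x->q1 q0-y->q2 q1-x->q3 q1-y->q1 q2-x->q1 q2-y->q4 q3-x->q5 q3-y->q3 q4-x->q1 q4-y->q4 q5-x->q0 q5-y->q6 q6-x->q7 q6-y->q6 q7-x->q1 q7-y->q2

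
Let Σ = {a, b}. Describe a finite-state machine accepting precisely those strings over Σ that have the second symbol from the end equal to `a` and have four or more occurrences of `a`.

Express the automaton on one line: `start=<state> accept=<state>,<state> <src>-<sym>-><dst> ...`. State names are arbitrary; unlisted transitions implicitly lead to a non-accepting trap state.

start=S0 accept=S11,S15,S16,S19 S0-a->S1 S0-b->S2 S1-a->S3 S1-b->S4 S2-a->S5 S2-b->S6 S3-a->S7 S3-b->S8 S4-a->S9 S4-b->S10 S5-a->S3 S5-b->S4 S6-a->S5 S6-b->S6 S7-a->S11 S7-b->S12 S8-a->S13 S8-b->S14 S9-a->S7 S9-b->S8 S10-a->S9 S10-b->S10 S11-a->S15 S11-b->S16 S12-a->S17 S12-b->S18 S13-a->S11 S13-b->S12 S14-a->S13 S14-b->S14 S15-a->S15 S15-b->S19 S16-a->S20 S16-b->S21 S17-a->S15 S17-b->S16 S18-a->S17 S18-b->S18 S19-a->S20 S19-b->S22 S20-a->S15 S20-b->S19 S21-a->S20 S21-b->S21 S22-a->S20 S22-b->S22

Run two small machines in parallel and take their product. One (7 states) tracks the last 2 symbols read; the other (6 states) tracks the count of `a`s, saturating at 5. Each combined state is a pair, one component from each; accept when both components accept.
          a    b  
>  S0     S1   S2 
   S1     S3   S4 
   S2     S5   S6 
   S3     S7   S8 
   S4     S9  S10 
   S5     S3   S4 
   S6     S5   S6 
   S7    S11  S12 
   S8    S13  S14 
   S9     S7   S8 
   S10    S9  S10 
 * S11   S15  S16 
   S12   S17  S18 
   S13   S11  S12 
   S14   S13  S14 
 * S15   S15  S19 
 * S16   S20  S21 
   S17   S15  S16 
   S18   S17  S18 
 * S19   S20  S22 
   S20   S15  S19 
   S21   S20  S21 
   S22   S20  S22 
(> = start, * = accepting)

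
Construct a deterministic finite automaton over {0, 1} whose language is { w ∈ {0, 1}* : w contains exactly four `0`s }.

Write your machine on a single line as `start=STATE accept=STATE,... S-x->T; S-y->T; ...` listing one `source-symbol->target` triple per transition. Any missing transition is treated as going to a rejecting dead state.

start=q0; accept=q4; q0-0->q1; q0-1->q0; q1-0->q2; q1-1->q1; q2-0->q3; q2-1->q2; q3-0->q4; q3-1->q3; q4-0->q5; q4-1->q4; q5-0->q5; q5-1->q5

Count `0`s, saturating at 5: states q0 through q4 mean 0 through 4 `0`s seen; q5 means more than 4. Each `0` increments (capped at q5); other symbols loop. Accept from {q4}.
A 6-state machine:
        0   1  
>  q0   q1  q0 
   q1   q2  q1 
   q2   q3  q2 
   q3   q4  q3 
 * q4   q5  q4 
   q5   q5  q5 
(> = start, * = accepting)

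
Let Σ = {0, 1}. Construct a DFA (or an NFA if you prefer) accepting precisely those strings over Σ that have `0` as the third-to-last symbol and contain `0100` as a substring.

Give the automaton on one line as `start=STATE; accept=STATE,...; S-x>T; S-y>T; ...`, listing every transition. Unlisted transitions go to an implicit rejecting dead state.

Handle the two conditions separately and then intersect. The first has 15 states tracking the last 3 symbols read; the second has 5 states tracking whether and how much of `0100` has been seen. A product state is a pair (one from each), accepting exactly when both do. Minimizing collapses redundant product states.
          0    1  
>  q0     q1   q0 
   q1     q1   q2 
   q2     q3   q0 
   q3     q4   q2 
   q4     q5   q6 
 * q5     q5   q6 
 * q6     q7   q8 
 * q7     q4   q9 
 * q8    q10  q11 
   q9     q7   q8 
   q10    q4   q9 
   q11   q10  q11 
(> = start, * = accepting)

start=q0; accept=q5,q6,q7,q8; q0-0>q1; q0-1>q0; q1-0>q1; q1-1>q2; q2-0>q3; q2-1>q0; q3-0>q4; q3-1>q2; q4-0>q5; q4-1>q6; q5-0>q5; q5-1>q6; q6-0>q7; q6-1>q8; q7-0>q4; q7-1>q9; q8-0>q10; q8-1>q11; q9-0>q7; q9-1>q8; q10-0>q4; q10-1>q9; q11-0>q10; q11-1>q11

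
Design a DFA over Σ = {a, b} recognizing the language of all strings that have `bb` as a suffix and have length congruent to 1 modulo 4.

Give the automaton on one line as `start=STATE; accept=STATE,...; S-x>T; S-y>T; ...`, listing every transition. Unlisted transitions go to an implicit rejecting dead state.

Handle the two conditions separately and then intersect. One (3 states) tracks how much of the suffix `bb` has currently been matched; the other (4 states) tracks the input length modulo 4. Each combined state is a pair, one component from each; accept when both components accept. Minimizing collapses redundant product states.
6 states suffice.
        a   b  
>  s0   s1  s1 
   s1   s2  s2 
   s2   s3  s3 
   s3   s0  s4 
   s4   s1  s5 
 * s5   s2  s2 
(> = start, * = accepting)

start=s0; accept=s5; s0-a>s1; s0-b>s1; s1-a>s2; s1-b>s2; s2-a>s3; s2-b>s3; s3-a>s0; s3-b>s4; s4-a>s1; s4-b>s5; s5-a>s2; s5-b>s2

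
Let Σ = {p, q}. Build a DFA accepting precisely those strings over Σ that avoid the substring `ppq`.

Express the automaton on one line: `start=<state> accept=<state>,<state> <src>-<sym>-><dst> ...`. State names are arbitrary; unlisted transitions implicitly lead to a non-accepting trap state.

start=S0 accept=S0,S1,S2 S0-p->S1 S0-q->S0 S1-p->S2 S1-q->S0 S2-p->S2 S2-q->S3 S3-p->S3 S3-q->S3

Track partial matches of the forbidden pattern `ppq`. State S3 is a dead state reached once `ppq` has occurred; every other state accepts. S0 means no part of `ppq` is currently matched.
A 4-state machine:
        p   q  
>* S0   S1  S0 
 * S1   S2  S0 
 * S2   S2  S3 
   S3   S3  S3 
(> = start, * = accepting)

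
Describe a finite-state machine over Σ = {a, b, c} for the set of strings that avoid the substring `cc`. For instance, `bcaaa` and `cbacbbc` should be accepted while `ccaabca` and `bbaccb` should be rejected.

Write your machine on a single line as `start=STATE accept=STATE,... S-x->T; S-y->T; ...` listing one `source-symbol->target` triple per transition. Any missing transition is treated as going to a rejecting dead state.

Track partial matches of the forbidden pattern `cc`. State q2 is a dead state reached once `cc` has occurred; every other state accepts. q0 means no part of `cc` is currently matched.
        a   b   c  
>* q0   q0  q0  q1 
 * q1   q0  q0  q2 
   q2   q2  q2  q2 
(> = start, * = accepting)

start=q0; accept=q0,q1; q0-a->q0; q0-b->q0; q0-c->q1; q1-a->q0; q1-b->q0; q1-c->q2; q2-a->q2; q2-b->q2; q2-c->q2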